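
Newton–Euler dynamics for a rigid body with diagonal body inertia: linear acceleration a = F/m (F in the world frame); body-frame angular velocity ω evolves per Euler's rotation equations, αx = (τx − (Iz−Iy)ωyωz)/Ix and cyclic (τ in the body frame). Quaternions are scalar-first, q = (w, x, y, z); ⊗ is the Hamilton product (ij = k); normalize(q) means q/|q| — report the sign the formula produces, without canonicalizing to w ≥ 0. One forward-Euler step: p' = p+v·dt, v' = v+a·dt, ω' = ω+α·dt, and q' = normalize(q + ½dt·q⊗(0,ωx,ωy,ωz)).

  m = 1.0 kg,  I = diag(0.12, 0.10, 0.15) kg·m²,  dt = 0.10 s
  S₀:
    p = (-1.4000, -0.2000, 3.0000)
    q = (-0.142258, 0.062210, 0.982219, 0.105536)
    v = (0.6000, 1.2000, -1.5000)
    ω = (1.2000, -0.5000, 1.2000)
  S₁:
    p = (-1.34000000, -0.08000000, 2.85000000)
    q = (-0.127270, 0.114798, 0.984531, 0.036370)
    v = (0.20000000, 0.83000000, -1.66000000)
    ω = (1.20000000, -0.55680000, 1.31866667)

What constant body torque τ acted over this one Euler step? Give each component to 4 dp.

ω₁ − ω₀ = (0.00000000, -0.05680000, 0.11866667)
precession coupling = (-0.0300, -0.0432, 0.0120)
I·α + gyro = (-0.0300, -0.1000, 0.1900)

τ = (-0.0300, -0.1000, 0.1900)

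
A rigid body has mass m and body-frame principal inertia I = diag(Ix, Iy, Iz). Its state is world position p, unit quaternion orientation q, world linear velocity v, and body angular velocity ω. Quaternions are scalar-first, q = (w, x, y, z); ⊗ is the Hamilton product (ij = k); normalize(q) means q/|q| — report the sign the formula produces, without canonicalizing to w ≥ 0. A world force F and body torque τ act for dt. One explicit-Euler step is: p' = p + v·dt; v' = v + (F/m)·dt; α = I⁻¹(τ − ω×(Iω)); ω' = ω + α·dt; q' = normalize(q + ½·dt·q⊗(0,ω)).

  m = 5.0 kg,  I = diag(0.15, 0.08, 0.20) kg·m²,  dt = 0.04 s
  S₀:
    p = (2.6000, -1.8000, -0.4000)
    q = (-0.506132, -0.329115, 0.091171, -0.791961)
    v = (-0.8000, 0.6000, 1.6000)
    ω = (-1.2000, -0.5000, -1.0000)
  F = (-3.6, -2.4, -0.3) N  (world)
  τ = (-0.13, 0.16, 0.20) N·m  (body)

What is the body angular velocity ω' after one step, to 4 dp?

ω' = (-1.2507, -0.3900, -0.9516)

gyro term ω×Iω = (0.0600, -0.0600, -0.0420)
angular accel α = (-1.2667, 2.7500, 1.2100)
new body rate ω' = (-1.2507, -0.3900, -0.9516)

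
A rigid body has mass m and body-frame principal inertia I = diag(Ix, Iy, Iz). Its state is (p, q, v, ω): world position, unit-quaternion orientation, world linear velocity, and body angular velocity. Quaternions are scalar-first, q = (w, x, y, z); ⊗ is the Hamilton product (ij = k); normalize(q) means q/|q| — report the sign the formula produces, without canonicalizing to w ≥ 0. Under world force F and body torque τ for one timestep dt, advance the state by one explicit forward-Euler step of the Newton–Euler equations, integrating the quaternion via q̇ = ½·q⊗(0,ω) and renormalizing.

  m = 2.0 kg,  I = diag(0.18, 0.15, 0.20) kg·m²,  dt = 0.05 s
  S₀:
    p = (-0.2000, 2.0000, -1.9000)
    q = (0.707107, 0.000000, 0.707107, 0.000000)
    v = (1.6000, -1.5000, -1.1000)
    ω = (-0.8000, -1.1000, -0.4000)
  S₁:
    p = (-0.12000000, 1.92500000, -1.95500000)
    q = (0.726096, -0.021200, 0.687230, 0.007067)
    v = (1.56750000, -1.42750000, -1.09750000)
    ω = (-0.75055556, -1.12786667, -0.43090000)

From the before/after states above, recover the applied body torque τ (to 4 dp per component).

τ = (0.2000, -0.0900, -0.1500)

ω₁ − ω₀ = (0.04944444, -0.02786667, -0.03090000)
gyro term ω₀×Iω₀ = (0.0220, -0.0064, -0.0264)
applied torque τ = (0.2000, -0.0900, -0.1500)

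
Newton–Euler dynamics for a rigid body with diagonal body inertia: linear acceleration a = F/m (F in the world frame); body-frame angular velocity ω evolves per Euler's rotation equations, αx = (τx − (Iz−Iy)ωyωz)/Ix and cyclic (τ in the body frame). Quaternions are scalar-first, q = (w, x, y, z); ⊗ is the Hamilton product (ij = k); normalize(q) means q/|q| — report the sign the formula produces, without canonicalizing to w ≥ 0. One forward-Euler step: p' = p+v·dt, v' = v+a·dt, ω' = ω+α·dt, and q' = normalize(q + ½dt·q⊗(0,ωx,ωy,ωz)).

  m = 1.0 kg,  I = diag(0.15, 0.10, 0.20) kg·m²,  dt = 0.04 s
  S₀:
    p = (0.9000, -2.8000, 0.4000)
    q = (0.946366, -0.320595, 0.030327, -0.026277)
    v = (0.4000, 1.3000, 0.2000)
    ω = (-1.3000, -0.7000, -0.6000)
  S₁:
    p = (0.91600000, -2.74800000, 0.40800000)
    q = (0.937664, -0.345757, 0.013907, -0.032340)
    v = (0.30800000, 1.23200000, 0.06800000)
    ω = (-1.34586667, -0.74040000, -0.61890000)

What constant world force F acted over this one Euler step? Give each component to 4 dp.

v₁ − v₀ = (-0.09200000, -0.06800000, -0.13200000)
m·(v₁−v₀)/dt = (-2.3000, -1.7000, -3.3000)

F = (-2.3000, -1.7000, -3.3000)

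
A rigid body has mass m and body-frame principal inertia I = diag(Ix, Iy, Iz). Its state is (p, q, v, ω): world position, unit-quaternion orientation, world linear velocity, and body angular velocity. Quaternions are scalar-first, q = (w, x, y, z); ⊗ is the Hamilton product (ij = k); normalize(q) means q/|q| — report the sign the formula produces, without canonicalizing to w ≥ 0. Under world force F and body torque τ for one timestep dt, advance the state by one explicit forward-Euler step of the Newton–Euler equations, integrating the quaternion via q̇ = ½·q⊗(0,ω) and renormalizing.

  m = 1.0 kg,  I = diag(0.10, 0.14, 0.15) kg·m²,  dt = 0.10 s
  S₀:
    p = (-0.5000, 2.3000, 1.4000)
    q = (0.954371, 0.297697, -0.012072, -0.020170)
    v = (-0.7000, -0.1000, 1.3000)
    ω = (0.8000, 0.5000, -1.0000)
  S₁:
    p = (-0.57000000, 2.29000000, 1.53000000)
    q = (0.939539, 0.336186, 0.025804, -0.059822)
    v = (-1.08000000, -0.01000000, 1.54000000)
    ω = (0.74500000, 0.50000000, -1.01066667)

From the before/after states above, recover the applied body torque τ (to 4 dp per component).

Δω = ω₁−ω₀ = (-0.05500000, 0.00000000, -0.01066667)
I·α + gyro = (-0.0600, 0.0400, 0.0000)

τ = (-0.0600, 0.0400, 0.0000)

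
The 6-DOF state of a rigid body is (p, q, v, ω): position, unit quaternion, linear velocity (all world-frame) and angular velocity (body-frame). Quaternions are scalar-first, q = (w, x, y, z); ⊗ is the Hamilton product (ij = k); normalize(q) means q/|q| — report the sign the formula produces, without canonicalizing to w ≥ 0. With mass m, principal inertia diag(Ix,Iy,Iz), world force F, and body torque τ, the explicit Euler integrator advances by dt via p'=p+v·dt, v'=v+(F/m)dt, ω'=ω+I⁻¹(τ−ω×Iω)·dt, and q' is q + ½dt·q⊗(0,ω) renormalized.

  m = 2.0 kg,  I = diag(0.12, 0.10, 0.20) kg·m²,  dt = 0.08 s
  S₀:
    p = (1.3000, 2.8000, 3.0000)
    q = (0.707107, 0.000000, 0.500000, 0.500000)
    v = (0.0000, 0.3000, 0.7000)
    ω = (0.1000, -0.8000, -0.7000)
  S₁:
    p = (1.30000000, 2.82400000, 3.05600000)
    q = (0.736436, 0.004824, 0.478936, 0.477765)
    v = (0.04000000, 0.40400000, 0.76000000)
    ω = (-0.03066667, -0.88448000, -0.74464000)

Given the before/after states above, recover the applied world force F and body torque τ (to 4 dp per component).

F = (1.0000, 2.6000, 1.5000)
τ = (-0.1400, -0.1000, -0.1100)

Δv = v₁−v₀ = (0.04000000, 0.10400000, 0.06000000)
applied force F = (1.0000, 2.6000, 1.5000)
rate change Δω = (-0.13066667, -0.08448000, -0.04464000)
gyro term ω₀×Iω₀ = (0.0560, 0.0056, 0.0016)
τ = I·(Δω/dt) + ω₀×(Iω₀) = (-0.1400, -0.1000, -0.1100)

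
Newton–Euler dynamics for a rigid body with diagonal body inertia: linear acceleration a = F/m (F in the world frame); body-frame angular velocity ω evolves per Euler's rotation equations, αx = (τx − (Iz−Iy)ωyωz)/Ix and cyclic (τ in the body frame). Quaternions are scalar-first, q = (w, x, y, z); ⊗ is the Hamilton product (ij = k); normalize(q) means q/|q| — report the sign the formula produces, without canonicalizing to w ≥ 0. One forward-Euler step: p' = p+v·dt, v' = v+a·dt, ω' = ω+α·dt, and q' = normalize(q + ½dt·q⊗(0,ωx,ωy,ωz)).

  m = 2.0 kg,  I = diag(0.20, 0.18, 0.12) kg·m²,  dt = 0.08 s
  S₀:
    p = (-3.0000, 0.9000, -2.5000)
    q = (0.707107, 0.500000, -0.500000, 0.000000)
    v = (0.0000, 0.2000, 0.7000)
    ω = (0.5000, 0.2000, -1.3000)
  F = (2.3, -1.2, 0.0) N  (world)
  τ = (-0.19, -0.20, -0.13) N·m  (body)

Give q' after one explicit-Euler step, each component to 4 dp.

q' = (0.7000, 0.5393, -0.4676, -0.0227)

Hamilton product q⊗(0,ω) = (-0.1500000, 1.0035535, 0.7914214, -0.5692391)
q + ½dt·q⊗(0,ω), renormalized = (0.7000, 0.5393, -0.4676, -0.0227)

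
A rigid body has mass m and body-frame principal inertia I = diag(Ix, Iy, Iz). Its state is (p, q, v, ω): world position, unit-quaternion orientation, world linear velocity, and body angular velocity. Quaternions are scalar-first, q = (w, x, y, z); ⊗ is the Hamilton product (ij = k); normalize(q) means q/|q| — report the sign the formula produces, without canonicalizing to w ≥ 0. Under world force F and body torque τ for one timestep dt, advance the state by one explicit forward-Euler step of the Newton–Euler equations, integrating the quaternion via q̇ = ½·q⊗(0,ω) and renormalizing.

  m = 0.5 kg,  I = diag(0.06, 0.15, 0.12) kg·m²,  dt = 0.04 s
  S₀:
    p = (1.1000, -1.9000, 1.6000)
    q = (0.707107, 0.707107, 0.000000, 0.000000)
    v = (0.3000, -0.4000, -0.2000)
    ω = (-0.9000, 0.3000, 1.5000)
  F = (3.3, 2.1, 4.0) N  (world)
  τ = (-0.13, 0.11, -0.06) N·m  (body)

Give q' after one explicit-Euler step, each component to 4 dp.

q' = (0.7194, 0.6939, -0.0170, 0.0254)

Hamilton product q⊗(0,ω) = (0.6363963, -0.6363963, -0.8485284, 1.2727926)
q' = normalize(q + ½dt·q⊗(0,ω)) = (0.7194, 0.6939, -0.0170, 0.0254)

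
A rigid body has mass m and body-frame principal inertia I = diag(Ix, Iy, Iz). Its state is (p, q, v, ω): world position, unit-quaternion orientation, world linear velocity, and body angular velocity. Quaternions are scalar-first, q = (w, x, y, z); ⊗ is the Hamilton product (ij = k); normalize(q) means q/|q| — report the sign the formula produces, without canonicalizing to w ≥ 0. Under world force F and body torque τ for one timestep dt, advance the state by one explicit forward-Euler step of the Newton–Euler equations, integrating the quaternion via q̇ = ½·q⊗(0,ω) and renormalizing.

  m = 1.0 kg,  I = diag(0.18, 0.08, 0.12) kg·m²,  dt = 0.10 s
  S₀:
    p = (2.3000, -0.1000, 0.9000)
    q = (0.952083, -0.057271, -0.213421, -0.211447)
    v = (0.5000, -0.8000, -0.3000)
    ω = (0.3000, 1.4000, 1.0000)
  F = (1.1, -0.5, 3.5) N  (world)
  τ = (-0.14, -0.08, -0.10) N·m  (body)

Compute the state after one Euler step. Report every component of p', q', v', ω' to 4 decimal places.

p' = (2.3500, -0.1800, 0.8700)
q' = (0.9747, -0.0387, -0.1465, -0.1640)
v' = (0.6100, -0.8500, 0.0500)
ω' = (0.1911, 1.2775, 0.9517)

a = F/m = (1.1000, -0.5000, 3.5000)
p + v·dt = (2.3500, -0.1800, 0.8700)
v' = v + a·dt = (0.6100, -0.8500, 0.0500)
gyro term ω×Iω = (0.0560, 0.0180, -0.0420)
(τ − ω×Iω)/I = (-1.0889, -1.2250, -0.4833)
new body rate ω' = (0.1911, 1.2775, 0.9517)
2q̇ = q⊗(0,ω) = (0.5274177, 0.3682297, 1.3267531, 0.9359299)
updated quaternion q' = (0.9747, -0.0387, -0.1465, -0.1640)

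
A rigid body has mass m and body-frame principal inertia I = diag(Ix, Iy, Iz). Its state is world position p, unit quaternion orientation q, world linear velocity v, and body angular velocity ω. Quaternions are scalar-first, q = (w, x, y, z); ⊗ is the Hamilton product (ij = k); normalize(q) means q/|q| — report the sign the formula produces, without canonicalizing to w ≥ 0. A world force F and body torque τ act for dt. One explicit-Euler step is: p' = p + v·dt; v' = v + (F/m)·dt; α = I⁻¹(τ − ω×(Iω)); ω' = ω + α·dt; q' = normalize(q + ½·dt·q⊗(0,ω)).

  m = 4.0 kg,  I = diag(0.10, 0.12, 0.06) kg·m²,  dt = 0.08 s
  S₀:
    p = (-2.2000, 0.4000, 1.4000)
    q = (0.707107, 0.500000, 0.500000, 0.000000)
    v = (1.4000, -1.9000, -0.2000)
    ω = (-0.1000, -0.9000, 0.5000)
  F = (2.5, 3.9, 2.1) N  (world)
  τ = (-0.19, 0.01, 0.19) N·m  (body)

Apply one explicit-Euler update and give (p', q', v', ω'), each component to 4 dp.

p' = p + v·dt = (-2.0880, 0.2480, 1.3840)
new velocity v' = (1.4500, -1.8220, -0.1580)
ω×(Iω) gyroscopic = (0.0270, -0.0020, 0.0018)
angular accel α = (-2.1700, 0.1000, 3.1367)
ω' = ω + α·dt = (-0.2736, -0.8920, 0.7509)
2q̇ = q⊗(0,ω) = (0.5000000, 0.1792893, -0.8863963, -0.0464465)
q' = normalize(q + ½dt·q⊗(0,ω)) = (0.7265, 0.5067, 0.4641, -0.0019)

p' = (-2.0880, 0.2480, 1.3840)
q' = (0.7265, 0.5067, 0.4641, -0.0019)
v' = (1.4500, -1.8220, -0.1580)
ω' = (-0.2736, -0.8920, 0.7509)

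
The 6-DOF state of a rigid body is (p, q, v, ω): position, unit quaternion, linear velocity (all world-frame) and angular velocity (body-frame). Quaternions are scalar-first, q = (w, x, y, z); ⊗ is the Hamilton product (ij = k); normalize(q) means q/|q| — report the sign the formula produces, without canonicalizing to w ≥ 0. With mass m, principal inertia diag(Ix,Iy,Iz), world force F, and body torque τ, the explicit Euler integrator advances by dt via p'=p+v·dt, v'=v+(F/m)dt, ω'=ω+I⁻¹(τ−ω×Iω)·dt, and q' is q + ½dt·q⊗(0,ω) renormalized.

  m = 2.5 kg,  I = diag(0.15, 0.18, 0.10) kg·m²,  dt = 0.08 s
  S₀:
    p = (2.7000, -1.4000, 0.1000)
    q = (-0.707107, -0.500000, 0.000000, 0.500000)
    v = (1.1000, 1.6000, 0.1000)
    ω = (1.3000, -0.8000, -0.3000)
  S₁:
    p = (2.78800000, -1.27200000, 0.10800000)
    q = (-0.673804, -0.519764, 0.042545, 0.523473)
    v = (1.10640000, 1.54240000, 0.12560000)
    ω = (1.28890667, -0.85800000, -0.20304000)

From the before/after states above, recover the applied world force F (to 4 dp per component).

velocity change Δv = (0.00640000, -0.05760000, 0.02560000)
applied force F = (0.2000, -1.8000, 0.8000)

F = (0.2000, -1.8000, 0.8000)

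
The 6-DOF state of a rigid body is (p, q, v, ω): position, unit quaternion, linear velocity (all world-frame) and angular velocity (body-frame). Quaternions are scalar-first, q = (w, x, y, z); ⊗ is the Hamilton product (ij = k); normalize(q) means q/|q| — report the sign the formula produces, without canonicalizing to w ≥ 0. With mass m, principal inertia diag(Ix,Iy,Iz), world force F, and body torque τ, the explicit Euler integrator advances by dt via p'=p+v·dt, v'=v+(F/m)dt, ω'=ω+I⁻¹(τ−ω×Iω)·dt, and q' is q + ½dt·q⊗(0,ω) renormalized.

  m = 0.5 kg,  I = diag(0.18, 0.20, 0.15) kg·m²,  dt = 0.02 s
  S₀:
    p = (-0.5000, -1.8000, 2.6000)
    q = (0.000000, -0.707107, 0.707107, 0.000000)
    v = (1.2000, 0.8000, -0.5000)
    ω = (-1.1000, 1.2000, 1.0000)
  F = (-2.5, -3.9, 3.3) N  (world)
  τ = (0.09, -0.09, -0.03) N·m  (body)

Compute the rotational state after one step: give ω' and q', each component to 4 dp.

ω' = (-1.0833, 1.1943, 0.9995)
q' = (-0.0163, -0.6999, 0.7140, -0.0007)

angular accel α = (0.8333, -0.2850, -0.0240)
new body rate ω' = (-1.0833, 1.1943, 0.9995)
2q̇ = q⊗(0,ω) = (-1.6263461, 0.7071070, 0.7071070, -0.0707107)
updated quaternion q' = (-0.0163, -0.6999, 0.7140, -0.0007)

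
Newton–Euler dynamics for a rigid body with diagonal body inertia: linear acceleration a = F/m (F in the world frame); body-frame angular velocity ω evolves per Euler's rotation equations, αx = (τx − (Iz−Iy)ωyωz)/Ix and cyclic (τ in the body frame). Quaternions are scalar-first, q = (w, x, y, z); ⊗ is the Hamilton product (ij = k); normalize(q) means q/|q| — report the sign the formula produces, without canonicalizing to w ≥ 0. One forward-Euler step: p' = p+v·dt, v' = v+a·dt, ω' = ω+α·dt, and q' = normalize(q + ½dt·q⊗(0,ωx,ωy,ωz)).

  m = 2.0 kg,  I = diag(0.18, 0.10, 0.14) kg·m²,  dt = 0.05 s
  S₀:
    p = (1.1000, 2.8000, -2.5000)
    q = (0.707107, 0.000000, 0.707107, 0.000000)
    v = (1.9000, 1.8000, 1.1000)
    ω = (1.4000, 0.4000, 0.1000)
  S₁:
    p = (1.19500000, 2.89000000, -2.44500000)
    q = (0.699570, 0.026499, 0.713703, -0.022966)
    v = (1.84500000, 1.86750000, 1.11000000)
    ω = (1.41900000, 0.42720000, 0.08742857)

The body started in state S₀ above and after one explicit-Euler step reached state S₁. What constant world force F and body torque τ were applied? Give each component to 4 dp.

Δω = ω₁−ω₀ = (0.01900000, 0.02720000, -0.01257143)
gyro term ω₀×Iω₀ = (0.0016, 0.0056, -0.0448)
applied torque τ = (0.0700, 0.0600, -0.0800)
Δv = v₁−v₀ = (-0.05500000, 0.06750000, 0.01000000)
F = m·Δv/dt = (-2.2000, 2.7000, 0.4000)

F = (-2.2000, 2.7000, 0.4000)
τ = (0.0700, 0.0600, -0.0800)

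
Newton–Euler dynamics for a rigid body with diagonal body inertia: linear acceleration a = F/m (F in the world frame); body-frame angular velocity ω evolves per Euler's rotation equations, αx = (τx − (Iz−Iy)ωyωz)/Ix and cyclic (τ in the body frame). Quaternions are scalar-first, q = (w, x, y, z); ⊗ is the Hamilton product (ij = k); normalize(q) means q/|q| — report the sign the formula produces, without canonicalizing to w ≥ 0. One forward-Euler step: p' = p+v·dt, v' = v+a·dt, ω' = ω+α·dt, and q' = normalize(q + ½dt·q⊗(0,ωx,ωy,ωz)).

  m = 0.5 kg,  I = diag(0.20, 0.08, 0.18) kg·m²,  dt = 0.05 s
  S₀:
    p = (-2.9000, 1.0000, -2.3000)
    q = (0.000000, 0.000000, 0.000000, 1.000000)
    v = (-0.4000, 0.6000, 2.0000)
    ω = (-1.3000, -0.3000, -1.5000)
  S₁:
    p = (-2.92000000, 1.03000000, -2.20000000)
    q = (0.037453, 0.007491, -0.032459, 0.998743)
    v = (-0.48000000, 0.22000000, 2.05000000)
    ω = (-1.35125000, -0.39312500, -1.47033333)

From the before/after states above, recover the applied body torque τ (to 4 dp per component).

τ = (-0.1600, -0.1100, 0.0600)

ω₁ − ω₀ = (-0.05125000, -0.09312500, 0.02966667)
precession coupling = (0.0450, 0.0390, -0.0468)
I·α + gyro = (-0.1600, -0.1100, 0.0600)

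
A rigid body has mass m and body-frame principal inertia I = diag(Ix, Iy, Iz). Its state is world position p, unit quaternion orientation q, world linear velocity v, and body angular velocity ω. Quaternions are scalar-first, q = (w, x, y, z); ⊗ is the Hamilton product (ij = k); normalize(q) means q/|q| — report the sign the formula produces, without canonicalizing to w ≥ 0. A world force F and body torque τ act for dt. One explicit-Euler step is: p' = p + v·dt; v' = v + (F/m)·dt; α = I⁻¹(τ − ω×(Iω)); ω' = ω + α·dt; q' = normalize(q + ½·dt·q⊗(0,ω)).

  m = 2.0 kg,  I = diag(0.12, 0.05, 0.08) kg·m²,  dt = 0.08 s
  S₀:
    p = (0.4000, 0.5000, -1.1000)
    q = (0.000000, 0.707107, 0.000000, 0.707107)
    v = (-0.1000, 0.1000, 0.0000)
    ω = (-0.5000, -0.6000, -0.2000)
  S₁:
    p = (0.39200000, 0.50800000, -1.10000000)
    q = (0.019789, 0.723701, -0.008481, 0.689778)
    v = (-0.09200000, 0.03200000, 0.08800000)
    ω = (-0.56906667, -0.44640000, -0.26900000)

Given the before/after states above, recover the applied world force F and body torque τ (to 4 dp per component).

rate change Δω = (-0.06906667, 0.15360000, -0.06900000)
applied torque τ = (-0.1000, 0.1000, -0.0900)
velocity change Δv = (0.00800000, -0.06800000, 0.08800000)
applied force F = (0.2000, -1.7000, 2.2000)

F = (0.2000, -1.7000, 2.2000)
τ = (-0.1000, 0.1000, -0.0900)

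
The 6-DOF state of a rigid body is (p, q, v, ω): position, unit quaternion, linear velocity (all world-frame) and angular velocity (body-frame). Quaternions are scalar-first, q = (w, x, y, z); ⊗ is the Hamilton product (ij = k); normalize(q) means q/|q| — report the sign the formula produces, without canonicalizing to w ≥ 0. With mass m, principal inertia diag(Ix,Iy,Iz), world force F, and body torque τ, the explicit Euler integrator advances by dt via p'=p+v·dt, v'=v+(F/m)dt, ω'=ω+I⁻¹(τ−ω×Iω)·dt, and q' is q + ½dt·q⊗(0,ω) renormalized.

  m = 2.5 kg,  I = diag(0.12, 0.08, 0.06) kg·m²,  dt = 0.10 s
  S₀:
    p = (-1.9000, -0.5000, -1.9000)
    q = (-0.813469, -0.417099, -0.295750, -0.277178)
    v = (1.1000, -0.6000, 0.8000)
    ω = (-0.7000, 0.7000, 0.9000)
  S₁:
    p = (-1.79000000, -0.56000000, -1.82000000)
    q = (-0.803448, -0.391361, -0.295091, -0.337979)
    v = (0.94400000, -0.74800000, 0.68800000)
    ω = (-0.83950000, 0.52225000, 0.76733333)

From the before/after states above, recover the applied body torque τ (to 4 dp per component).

τ = (-0.1800, -0.1800, -0.0600)

ω₁ − ω₀ = (-0.13950000, -0.17775000, -0.13266667)
τ = I·(Δω/dt) + ω₀×(Iω₀) = (-0.1800, -0.1800, -0.0600)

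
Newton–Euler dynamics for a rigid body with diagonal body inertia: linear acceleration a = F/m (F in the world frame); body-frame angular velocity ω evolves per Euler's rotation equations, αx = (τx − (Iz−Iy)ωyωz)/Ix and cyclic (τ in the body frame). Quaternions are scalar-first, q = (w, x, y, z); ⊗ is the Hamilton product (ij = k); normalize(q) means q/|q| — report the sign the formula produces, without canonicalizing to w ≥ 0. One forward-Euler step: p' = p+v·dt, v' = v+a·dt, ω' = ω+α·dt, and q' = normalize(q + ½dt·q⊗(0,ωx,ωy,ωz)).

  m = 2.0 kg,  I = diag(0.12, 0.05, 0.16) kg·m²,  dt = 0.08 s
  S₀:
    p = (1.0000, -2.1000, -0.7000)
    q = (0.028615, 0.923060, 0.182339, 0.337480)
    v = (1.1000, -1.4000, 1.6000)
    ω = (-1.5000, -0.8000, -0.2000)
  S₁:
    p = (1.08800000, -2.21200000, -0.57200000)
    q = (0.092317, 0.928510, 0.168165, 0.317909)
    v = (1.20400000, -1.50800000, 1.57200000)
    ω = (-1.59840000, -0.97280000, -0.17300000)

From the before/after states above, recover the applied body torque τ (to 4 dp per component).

Δω = ω₁−ω₀ = (-0.09840000, -0.17280000, 0.02700000)
precession coupling = (0.0176, -0.0120, -0.0840)
applied torque τ = (-0.1300, -0.1200, -0.0300)

τ = (-0.1300, -0.1200, -0.0300)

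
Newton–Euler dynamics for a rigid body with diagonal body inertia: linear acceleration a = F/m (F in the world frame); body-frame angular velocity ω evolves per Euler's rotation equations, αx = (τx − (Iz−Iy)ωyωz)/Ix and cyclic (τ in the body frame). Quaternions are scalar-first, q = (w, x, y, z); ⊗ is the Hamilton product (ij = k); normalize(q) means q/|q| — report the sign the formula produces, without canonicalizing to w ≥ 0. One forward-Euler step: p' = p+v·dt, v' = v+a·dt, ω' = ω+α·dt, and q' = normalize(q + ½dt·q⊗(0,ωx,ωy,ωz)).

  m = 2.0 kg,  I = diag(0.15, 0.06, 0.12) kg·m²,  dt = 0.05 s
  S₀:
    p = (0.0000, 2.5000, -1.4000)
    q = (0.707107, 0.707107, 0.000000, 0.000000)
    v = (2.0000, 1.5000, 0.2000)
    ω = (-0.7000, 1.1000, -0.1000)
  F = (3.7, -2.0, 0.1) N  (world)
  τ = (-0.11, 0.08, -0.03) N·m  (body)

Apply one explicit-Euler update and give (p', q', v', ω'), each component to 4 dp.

p' = (0.1000, 2.5750, -1.3900)
q' = (0.7191, 0.6944, 0.0212, 0.0177)
v' = (2.0925, 1.4500, 0.2025)
ω' = (-0.7345, 1.1649, -0.1414)

a = (1.8500, -1.0000, 0.0500)
new position p' = (0.1000, 2.5750, -1.3900)
v + (F/m)dt = (2.0925, 1.4500, 0.2025)
gyro term ω×Iω = (-0.0066, 0.0021, 0.0693)
(τ − ω×Iω)/I = (-0.6893, 1.2983, -0.8275)
ω' = ω + α·dt = (-0.7345, 1.1649, -0.1414)
2q̇ = q⊗(0,ω) = (0.4949749, -0.4949749, 0.8485284, 0.7071070)
q + ½dt·q⊗(0,ω), renormalized = (0.7191, 0.6944, 0.0212, 0.0177)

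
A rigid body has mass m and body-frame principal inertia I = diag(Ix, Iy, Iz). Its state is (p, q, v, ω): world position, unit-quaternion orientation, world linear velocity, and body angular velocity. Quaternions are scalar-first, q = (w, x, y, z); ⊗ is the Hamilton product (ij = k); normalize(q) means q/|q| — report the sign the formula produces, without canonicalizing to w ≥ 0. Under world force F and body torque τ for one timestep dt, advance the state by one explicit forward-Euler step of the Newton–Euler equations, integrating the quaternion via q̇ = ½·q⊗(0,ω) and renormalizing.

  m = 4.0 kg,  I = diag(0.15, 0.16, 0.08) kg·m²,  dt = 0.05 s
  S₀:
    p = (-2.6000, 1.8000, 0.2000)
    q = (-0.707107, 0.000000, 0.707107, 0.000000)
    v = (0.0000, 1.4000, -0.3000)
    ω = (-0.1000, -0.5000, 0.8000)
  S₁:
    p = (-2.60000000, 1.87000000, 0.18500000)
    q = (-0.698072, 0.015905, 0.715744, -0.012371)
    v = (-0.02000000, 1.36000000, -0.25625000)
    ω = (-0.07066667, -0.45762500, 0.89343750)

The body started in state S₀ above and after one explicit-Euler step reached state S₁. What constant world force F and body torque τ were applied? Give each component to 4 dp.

F = (-1.6000, -3.2000, 3.5000)
τ = (0.1200, 0.1300, 0.1500)

rate change Δω = (0.02933333, 0.04237500, 0.09343750)
gyro term ω₀×Iω₀ = (0.0320, -0.0056, 0.0005)
I·α + gyro = (0.1200, 0.1300, 0.1500)
velocity change Δv = (-0.02000000, -0.04000000, 0.04375000)
F = m·Δv/dt = (-1.6000, -3.2000, 3.5000)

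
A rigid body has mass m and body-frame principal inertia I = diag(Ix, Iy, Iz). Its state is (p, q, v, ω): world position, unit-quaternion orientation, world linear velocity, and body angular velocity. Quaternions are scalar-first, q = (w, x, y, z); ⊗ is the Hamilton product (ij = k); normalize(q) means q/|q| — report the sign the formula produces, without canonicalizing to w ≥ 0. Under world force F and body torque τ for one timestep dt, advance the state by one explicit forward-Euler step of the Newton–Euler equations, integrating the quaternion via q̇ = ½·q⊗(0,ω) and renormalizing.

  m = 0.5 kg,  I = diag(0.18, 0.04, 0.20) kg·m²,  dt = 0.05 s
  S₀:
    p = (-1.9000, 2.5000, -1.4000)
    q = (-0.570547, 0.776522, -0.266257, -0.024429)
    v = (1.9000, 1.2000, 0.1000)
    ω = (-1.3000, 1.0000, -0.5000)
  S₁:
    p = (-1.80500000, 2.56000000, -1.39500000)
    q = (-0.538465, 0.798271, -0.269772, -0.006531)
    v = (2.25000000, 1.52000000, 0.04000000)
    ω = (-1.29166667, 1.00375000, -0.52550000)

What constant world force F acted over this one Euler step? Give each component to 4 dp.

F = (3.5000, 3.2000, -0.6000)

Δv = v₁−v₀ = (0.35000000, 0.32000000, -0.06000000)
m·(v₁−v₀)/dt = (3.5000, 3.2000, -0.6000)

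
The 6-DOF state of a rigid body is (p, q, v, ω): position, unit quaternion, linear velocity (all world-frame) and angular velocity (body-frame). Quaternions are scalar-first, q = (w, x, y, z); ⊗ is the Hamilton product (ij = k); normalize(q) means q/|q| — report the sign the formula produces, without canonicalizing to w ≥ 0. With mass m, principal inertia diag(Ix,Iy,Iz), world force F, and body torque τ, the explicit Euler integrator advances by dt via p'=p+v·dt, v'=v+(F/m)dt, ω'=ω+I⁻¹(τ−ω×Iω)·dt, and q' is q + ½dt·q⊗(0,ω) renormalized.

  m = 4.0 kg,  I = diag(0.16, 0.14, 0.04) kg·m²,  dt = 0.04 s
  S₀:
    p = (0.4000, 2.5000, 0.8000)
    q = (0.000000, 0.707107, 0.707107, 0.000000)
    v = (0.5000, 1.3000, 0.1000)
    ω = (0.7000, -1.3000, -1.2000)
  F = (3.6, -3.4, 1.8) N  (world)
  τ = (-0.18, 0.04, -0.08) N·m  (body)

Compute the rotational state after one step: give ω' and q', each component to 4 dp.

gyro term ω×Iω = (-0.1560, -0.1008, 0.0182)
(τ − ω×Iω)/I = (-0.1500, 1.0057, -2.4550)
ω + α·dt = (0.6940, -1.2598, -1.2982)
Hamilton product q⊗(0,ω) = (0.4242642, -0.8485284, 0.8485284, -1.4142140)
q' = normalize(q + ½dt·q⊗(0,ω)) = (0.0085, 0.6896, 0.7236, -0.0283)

ω' = (0.6940, -1.2598, -1.2982)
q' = (0.0085, 0.6896, 0.7236, -0.0283)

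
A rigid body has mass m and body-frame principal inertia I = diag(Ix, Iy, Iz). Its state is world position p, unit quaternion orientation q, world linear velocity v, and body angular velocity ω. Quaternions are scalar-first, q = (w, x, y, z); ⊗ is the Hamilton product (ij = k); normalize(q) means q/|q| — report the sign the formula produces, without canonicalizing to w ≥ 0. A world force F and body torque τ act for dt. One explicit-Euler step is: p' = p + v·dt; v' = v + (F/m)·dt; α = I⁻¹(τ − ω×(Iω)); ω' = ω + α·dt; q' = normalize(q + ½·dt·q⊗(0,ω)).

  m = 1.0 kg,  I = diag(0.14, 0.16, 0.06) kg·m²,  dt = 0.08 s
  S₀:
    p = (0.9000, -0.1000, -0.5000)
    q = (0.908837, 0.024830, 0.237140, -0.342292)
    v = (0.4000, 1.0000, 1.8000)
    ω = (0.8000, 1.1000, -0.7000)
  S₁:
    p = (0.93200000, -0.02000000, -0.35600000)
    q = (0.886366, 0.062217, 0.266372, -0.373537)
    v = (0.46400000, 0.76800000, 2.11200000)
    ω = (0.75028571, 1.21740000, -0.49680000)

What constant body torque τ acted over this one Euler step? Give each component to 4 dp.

Δω = ω₁−ω₀ = (-0.04971429, 0.11740000, 0.20320000)
gyro term ω₀×Iω₀ = (0.0770, -0.0448, 0.0176)
applied torque τ = (-0.0100, 0.1900, 0.1700)

τ = (-0.0100, 0.1900, 0.1700)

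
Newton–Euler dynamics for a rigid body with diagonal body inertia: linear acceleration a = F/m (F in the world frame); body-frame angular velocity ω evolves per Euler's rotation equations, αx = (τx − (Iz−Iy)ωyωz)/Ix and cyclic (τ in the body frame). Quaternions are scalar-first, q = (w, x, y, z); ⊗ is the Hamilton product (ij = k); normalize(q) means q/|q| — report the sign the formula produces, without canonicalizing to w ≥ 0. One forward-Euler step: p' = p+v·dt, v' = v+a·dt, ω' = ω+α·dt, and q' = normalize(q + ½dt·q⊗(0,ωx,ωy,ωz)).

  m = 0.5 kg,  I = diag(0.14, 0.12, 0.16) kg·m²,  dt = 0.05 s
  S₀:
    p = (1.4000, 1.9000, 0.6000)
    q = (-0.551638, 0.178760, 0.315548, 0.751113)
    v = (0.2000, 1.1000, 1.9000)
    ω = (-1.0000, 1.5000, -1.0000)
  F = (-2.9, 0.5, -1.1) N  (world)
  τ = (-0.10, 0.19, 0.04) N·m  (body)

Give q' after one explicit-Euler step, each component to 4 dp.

q' = (-0.5395, 0.1563, 0.2802, 0.7785)

Hamilton product q⊗(0,ω) = (0.4565510, -0.8905795, -1.3998100, 1.1353260)
q' = normalize(q + ½dt·q⊗(0,ω)) = (-0.5395, 0.1563, 0.2802, 0.7785)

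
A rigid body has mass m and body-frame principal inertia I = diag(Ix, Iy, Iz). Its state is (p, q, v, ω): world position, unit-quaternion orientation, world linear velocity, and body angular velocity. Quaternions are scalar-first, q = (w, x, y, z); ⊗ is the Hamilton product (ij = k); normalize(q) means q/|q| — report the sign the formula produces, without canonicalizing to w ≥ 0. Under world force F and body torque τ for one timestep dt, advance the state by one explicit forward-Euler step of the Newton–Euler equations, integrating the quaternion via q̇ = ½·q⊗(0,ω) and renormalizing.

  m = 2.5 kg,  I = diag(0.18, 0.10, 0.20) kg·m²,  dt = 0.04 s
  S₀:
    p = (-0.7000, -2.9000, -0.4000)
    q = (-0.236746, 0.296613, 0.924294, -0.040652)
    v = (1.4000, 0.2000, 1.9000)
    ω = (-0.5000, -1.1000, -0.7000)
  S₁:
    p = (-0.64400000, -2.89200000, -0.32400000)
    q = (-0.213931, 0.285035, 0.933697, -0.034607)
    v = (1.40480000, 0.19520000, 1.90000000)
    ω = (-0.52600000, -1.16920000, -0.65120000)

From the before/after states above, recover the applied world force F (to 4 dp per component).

F = (0.3000, -0.3000, 0.0000)

Δv = v₁−v₀ = (0.00480000, -0.00480000, 0.00000000)
applied force F = (0.3000, -0.3000, 0.0000)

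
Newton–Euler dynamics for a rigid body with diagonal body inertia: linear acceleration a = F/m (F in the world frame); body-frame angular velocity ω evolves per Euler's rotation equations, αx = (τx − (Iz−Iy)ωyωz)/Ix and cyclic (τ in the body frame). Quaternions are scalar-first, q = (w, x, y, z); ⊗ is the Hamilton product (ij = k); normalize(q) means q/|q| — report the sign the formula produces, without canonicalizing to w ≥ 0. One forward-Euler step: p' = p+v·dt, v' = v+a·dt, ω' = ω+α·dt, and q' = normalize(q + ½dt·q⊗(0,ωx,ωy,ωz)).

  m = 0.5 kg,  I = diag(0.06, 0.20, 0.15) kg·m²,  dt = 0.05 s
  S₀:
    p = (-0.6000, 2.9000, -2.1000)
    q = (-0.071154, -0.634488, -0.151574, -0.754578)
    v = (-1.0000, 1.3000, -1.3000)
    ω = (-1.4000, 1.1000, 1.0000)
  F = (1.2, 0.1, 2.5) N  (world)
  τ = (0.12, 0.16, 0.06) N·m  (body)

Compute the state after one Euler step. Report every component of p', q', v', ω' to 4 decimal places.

p' = (-0.6500, 2.9650, -2.1650)
q' = (-0.0702, -0.6142, -0.1111, -0.7781)
v' = (-0.8800, 1.3100, -1.0500)
ω' = (-1.2542, 1.1085, 1.0919)

new position p' = (-0.6500, 2.9650, -2.1650)
v + (F/m)dt = (-0.8800, 1.3100, -1.0500)
ω×(Iω) gyroscopic = (-0.0550, 0.1260, -0.2156)
α = I⁻¹(τ − ω×Iω) = (2.9167, 0.1700, 1.8373)
ω' = ω + α·dt = (-1.2542, 1.1085, 1.0919)
q⊗(0,ω) = (0.0330262, 0.7780774, 1.6126278, -0.9812944)
q + ½dt·q⊗(0,ω), renormalized = (-0.0702, -0.6142, -0.1111, -0.7781)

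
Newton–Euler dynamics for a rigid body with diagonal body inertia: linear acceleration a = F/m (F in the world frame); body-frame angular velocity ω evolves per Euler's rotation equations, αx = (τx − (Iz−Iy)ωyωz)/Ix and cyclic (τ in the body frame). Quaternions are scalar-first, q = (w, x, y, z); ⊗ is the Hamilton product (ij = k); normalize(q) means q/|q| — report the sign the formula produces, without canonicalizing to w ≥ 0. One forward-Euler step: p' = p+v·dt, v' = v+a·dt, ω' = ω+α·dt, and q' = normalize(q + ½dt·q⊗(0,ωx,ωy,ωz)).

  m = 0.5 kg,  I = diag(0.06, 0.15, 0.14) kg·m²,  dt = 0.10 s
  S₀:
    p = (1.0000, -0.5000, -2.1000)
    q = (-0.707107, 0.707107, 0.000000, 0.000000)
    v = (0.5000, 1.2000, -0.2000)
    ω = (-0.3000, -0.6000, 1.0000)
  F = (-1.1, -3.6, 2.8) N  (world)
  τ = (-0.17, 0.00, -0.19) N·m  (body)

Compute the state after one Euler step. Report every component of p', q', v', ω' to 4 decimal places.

p' = (1.0500, -0.3800, -2.1200)
q' = (-0.6952, 0.7164, -0.0141, -0.0565)
v' = (0.2800, 0.4800, 0.3600)
ω' = (-0.5933, -0.6160, 0.8527)

p + v·dt = (1.0500, -0.3800, -2.1200)
v' = v + a·dt = (0.2800, 0.4800, 0.3600)
ω×(Iω) gyroscopic = (0.0060, 0.0240, 0.0162)
(τ − ω×Iω)/I = (-2.9333, -0.1600, -1.4729)
ω + α·dt = (-0.5933, -0.6160, 0.8527)
Hamilton product q⊗(0,ω) = (0.2121321, 0.2121321, -0.2828428, -1.1313712)
q' = normalize(q + ½dt·q⊗(0,ω)) = (-0.6952, 0.7164, -0.0141, -0.0565)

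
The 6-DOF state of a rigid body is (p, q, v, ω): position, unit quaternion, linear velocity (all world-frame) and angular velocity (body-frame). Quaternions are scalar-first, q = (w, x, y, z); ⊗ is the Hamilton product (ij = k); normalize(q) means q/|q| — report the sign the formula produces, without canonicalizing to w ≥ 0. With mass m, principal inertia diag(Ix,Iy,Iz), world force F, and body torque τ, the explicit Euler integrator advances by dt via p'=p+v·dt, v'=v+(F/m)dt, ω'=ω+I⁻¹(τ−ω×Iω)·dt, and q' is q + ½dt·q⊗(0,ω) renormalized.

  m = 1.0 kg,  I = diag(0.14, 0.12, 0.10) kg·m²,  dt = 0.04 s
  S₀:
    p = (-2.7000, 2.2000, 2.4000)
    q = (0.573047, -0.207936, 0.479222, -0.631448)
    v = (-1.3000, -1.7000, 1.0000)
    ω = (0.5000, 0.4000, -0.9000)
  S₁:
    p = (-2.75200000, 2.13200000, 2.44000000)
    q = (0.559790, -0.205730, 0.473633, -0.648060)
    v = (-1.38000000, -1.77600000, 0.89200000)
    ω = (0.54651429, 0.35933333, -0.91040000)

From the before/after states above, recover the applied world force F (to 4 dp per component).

Δv = v₁−v₀ = (-0.08000000, -0.07600000, -0.10800000)
applied force F = (-2.0000, -1.9000, -2.7000)

F = (-2.0000, -1.9000, -2.7000)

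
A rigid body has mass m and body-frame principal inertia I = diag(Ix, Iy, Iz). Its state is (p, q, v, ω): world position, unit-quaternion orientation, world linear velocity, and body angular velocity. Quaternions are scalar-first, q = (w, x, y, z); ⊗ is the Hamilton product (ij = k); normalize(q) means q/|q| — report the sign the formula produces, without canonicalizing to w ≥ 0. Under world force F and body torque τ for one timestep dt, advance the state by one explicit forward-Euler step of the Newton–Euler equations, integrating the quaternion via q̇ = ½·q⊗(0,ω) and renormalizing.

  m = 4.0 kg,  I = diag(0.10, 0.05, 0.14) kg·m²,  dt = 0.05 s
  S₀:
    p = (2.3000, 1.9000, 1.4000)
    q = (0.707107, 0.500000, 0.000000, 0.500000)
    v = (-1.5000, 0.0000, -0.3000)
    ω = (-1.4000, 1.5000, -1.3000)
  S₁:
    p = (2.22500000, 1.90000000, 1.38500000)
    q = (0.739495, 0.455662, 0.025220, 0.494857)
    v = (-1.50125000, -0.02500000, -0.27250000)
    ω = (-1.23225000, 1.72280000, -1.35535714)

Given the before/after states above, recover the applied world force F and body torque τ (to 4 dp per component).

F = (-0.1000, -2.0000, 2.2000)
τ = (0.1600, 0.1500, -0.0500)

ω₁ − ω₀ = (0.16775000, 0.22280000, -0.05535714)
I·α + gyro = (0.1600, 0.1500, -0.0500)
velocity change Δv = (-0.00125000, -0.02500000, 0.02750000)
m·(v₁−v₀)/dt = (-0.1000, -2.0000, 2.2000)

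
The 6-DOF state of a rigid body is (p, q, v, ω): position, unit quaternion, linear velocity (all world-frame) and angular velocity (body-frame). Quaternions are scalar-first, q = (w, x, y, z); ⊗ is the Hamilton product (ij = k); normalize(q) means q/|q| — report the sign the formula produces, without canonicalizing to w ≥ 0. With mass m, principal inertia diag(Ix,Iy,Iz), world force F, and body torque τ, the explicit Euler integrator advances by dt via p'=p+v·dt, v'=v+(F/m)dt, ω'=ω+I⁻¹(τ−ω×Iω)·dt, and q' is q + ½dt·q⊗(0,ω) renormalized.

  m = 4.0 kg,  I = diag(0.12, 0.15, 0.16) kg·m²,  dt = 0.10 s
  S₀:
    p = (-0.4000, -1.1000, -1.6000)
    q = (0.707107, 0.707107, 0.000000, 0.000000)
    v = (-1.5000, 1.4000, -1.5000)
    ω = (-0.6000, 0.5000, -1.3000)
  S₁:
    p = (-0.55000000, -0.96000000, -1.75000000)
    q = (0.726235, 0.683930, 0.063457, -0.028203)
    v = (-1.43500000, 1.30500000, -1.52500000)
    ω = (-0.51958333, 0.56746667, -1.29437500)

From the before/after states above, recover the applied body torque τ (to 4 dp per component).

ω₁ − ω₀ = (0.08041667, 0.06746667, 0.00562500)
τ = I·(Δω/dt) + ω₀×(Iω₀) = (0.0900, 0.0700, 0.0000)

τ = (0.0900, 0.0700, 0.0000)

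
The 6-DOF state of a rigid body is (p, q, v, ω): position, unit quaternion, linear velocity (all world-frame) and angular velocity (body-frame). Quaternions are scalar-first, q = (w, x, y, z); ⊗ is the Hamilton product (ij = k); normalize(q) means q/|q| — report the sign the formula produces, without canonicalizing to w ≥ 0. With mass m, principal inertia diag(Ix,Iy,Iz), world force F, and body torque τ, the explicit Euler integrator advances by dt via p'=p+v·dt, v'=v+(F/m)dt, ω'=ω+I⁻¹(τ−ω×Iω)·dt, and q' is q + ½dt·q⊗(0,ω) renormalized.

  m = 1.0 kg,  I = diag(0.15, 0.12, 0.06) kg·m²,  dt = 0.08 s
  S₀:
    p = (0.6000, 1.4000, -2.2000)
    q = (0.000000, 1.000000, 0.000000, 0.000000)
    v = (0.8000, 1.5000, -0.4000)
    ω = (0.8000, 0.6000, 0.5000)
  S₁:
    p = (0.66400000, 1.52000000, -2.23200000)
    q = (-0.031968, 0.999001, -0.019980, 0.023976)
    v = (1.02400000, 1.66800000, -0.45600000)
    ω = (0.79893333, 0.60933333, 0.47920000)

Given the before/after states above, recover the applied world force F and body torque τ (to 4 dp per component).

ω₁ − ω₀ = (-0.00106667, 0.00933333, -0.02080000)
I·α + gyro = (-0.0200, 0.0500, -0.0300)
velocity change Δv = (0.22400000, 0.16800000, -0.05600000)
F = m·Δv/dt = (2.8000, 2.1000, -0.7000)

F = (2.8000, 2.1000, -0.7000)
τ = (-0.0200, 0.0500, -0.0300)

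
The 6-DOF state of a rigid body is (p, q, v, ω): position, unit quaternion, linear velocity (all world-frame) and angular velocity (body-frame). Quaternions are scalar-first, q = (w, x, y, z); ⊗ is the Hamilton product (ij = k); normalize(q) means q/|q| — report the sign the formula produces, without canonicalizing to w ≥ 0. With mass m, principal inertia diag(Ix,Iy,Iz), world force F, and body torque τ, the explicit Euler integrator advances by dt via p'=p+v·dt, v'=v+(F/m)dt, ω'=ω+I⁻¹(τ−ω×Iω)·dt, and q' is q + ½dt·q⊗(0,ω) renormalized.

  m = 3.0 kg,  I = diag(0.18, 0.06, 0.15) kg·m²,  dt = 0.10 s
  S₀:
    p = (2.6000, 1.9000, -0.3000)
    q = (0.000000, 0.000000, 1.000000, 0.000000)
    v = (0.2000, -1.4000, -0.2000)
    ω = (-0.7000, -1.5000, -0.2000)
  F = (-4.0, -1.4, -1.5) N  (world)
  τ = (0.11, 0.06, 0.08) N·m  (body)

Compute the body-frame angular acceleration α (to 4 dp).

precession coupling ω×(Iω) = (0.0270, 0.0042, -0.1260)
α = I⁻¹(τ − ω×Iω) = (0.4611, 0.9300, 1.3733)

α = (0.4611, 0.9300, 1.3733)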